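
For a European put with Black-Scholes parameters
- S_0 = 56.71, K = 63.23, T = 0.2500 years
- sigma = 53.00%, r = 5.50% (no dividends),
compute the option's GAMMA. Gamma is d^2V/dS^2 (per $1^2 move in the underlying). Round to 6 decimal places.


d1 = -0.2262860756; d2 = -0.4912860756
phi(d1) = 0.3888579274; exp(-qT) = 1.0000000000; exp(-rT) = 0.9863440995
Gamma = exp(-qT) * phi(d1) / (S * sigma * sqrt(T)) = 1.0000000000 * 0.3888579274 / (56.7100 * 0.5300 * 0.5000000000) = 0.025875

Answer: Gamma = 0.025875


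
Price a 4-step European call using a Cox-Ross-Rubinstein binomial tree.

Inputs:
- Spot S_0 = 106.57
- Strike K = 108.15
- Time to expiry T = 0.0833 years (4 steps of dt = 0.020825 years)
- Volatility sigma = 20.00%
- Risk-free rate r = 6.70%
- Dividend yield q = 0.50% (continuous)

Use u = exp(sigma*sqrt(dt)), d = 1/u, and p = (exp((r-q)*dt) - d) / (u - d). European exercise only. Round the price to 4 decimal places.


dt = T/N = 0.020825
u = exp(sigma*sqrt(dt)) = 1.029282; d = 1/u = 0.971551
p = (exp((r-q)*dt) - d) / (u - d) = 0.515164
Discount per step: exp(-r*dt) = 0.998606
Stock lattice S(k, i) with i counting down-moves:
  k=0: S(0,0) = 106.5700
  k=1: S(1,0) = 109.6906; S(1,1) = 103.5382
  k=2: S(2,0) = 112.9026; S(2,1) = 106.5700; S(2,2) = 100.5926
  k=3: S(3,0) = 116.2086; S(3,1) = 109.6906; S(3,2) = 103.5382; S(3,3) = 97.7308
  k=4: S(4,0) = 119.6115; S(4,1) = 112.9026; S(4,2) = 106.5700; S(4,3) = 100.5926; S(4,4) = 94.9504
Terminal payoffs V(N, i) = max(S_T - K, 0):
  V(4,0) = 11.461502; V(4,1) = 4.752603; V(4,2) = 0.000000; V(4,3) = 0.000000; V(4,4) = 0.000000
Backward induction: V(k, i) = exp(-r*dt) * [p * V(k+1, i) + (1-p) * V(k+1, i+1)].
  V(3,0) = exp(-r*dt) * [p*11.461502 + (1-p)*4.752603] = 8.197342
  V(3,1) = exp(-r*dt) * [p*4.752603 + (1-p)*0.000000] = 2.444957
  V(3,2) = exp(-r*dt) * [p*0.000000 + (1-p)*0.000000] = 0.000000
  V(3,3) = exp(-r*dt) * [p*0.000000 + (1-p)*0.000000] = 0.000000
  V(2,0) = exp(-r*dt) * [p*8.197342 + (1-p)*2.444957] = 5.400839
  V(2,1) = exp(-r*dt) * [p*2.444957 + (1-p)*0.000000] = 1.257798
  V(2,2) = exp(-r*dt) * [p*0.000000 + (1-p)*0.000000] = 0.000000
  V(1,0) = exp(-r*dt) * [p*5.400839 + (1-p)*1.257798] = 3.387415
  V(1,1) = exp(-r*dt) * [p*1.257798 + (1-p)*0.000000] = 0.647069
  V(0,0) = exp(-r*dt) * [p*3.387415 + (1-p)*0.647069] = 2.055927

Answer: Price = V(0,0) = 2.0559


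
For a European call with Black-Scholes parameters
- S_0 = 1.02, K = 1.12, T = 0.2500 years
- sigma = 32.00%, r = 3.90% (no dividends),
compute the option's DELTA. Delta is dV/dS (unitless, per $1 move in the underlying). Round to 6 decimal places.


Answer: Delta = 0.328666

Derivation:
d1 = -0.4436003626; d2 = -0.6036003626
phi(d1) = 0.3615593138; exp(-qT) = 1.0000000000; exp(-rT) = 0.9902973771
N(d1) = 0.3286657718
Delta = exp(-qT) * N(d1) = 1.0000000000 * 0.3286657718 = 0.328666


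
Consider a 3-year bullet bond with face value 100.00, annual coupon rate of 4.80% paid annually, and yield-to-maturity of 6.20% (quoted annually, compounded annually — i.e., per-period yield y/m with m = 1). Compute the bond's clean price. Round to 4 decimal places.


Answer: Price = 96.2716

Derivation:
Coupon per period c = face * coupon_rate / m = 4.800000
Periods per year m = 1; per-period yield y/m = 0.062000
Number of cashflows N = 3
Cashflows (t years, CF_t, discount factor 1/(1+y/m)^(m*t), PV):
  t = 1.0000: CF_t = 4.800000, DF = 0.941620, PV = 4.519774
  t = 2.0000: CF_t = 4.800000, DF = 0.886647, PV = 4.255908
  t = 3.0000: CF_t = 104.800000, DF = 0.834885, PV = 87.495906
Price P = sum_t PV_t = 96.271588


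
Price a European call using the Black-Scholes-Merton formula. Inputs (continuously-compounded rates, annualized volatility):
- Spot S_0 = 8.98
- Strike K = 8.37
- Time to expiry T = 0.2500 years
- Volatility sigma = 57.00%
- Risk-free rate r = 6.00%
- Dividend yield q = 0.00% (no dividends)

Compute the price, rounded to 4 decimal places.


Answer: Price = 1.3864

Derivation:
d1 = (ln(S/K) + (r - q + 0.5*sigma^2) * T) / (sigma * sqrt(T)) = 0.44195964
d2 = d1 - sigma * sqrt(T) = 0.15695964
exp(-rT) = 0.98511194; exp(-qT) = 1.00000000
C = S_0 * exp(-qT) * N(d1) - K * exp(-rT) * N(d2)
N(d1) = 0.67074079; N(d2) = 0.56236167
C = 8.9800 * 1.00000000 * 0.67074079 - 8.3700 * 0.98511194 * 0.56236167 = 1.3864


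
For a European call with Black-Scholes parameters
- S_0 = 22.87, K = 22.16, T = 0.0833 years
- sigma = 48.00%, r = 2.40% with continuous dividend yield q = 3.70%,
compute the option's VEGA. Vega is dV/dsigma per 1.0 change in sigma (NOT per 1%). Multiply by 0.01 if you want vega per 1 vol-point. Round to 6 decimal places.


d1 = 0.2890967348; d2 = 0.1505603858
phi(d1) = 0.3826146262; exp(-qT) = 0.9969226448; exp(-rT) = 0.9980027971
Vega = S * exp(-qT) * phi(d1) * sqrt(T) = 22.8700 * 0.9969226448 * 0.3826146262 * 0.2886173938 = 2.517745

Answer: Vega = 2.517745


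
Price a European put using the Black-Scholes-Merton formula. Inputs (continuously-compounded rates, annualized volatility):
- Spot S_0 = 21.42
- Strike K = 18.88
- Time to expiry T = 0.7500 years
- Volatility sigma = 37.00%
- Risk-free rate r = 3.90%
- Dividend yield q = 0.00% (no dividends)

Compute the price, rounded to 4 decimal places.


Answer: Price = 1.2770

Derivation:
d1 = (ln(S/K) + (r - q + 0.5*sigma^2) * T) / (sigma * sqrt(T)) = 0.64541333
d2 = d1 - sigma * sqrt(T) = 0.32498393
exp(-rT) = 0.97117364; exp(-qT) = 1.00000000
P = K * exp(-rT) * N(-d2) - S_0 * exp(-qT) * N(-d1)
N(-d1) = 0.25932969; N(-d2) = 0.37259662
P = 18.8800 * 0.97117364 * 0.37259662 - 21.4200 * 1.00000000 * 0.25932969 = 1.2770


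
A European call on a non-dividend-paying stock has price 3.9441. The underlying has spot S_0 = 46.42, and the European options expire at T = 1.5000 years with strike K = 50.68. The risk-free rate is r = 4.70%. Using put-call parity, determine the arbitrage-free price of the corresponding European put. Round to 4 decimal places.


Put-call parity: C - P = S_0 * exp(-qT) - K * exp(-rT).
S_0 * exp(-qT) = 46.4200 * 1.00000000 = 46.42000000
K * exp(-rT) = 50.6800 * 0.93192774 = 47.23009784
P = C - S*exp(-qT) + K*exp(-rT)
P = 3.9441 - 46.42000000 + 47.23009784 = 4.7542

Answer: Put price = 4.7542


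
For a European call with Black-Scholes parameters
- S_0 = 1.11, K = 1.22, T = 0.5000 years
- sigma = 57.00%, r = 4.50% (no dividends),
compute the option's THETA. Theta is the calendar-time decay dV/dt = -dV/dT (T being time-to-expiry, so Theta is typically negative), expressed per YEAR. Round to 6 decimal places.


d1 = 0.0229106482; d2 = -0.3801402171
phi(d1) = 0.3988375922; exp(-qT) = 1.0000000000; exp(-rT) = 0.9777512372
Theta = -S*exp(-qT)*phi(d1)*sigma/(2*sqrt(T)) - r*K*exp(-rT)*N(d2) + q*S*exp(-qT)*N(d1)
N(d1) = 0.5091392267; N(d2) = 0.3519206668; sqrt(T) = 0.7071067812
Term 1 = -1.1100 * 1.0000000000 * 0.3988375922 * 0.5700 / (2 * 0.7071067812) = -0.1784345387
Term 2 = -0.0450 * 1.2200 * 0.9777512372 * 0.3519206668 = -0.0188905886
Term 3 = 0 (no dividend yield, q = 0)
Theta = -0.1784345387 + (-0.0188905886) + (0.0000000000) = -0.197325

Answer: Theta = -0.197325


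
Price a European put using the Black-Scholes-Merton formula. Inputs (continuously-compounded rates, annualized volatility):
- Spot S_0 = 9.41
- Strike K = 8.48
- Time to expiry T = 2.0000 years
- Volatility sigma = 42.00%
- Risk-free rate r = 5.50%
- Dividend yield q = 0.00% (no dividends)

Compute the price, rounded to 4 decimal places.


Answer: Price = 1.2023

Derivation:
d1 = (ln(S/K) + (r - q + 0.5*sigma^2) * T) / (sigma * sqrt(T)) = 0.65737782
d2 = d1 - sigma * sqrt(T) = 0.06340812
exp(-rT) = 0.89583414; exp(-qT) = 1.00000000
P = K * exp(-rT) * N(-d2) - S_0 * exp(-qT) * N(-d1)
N(-d1) = 0.25546900; N(-d2) = 0.47472076
P = 8.4800 * 0.89583414 * 0.47472076 - 9.4100 * 1.00000000 * 0.25546900 = 1.2023


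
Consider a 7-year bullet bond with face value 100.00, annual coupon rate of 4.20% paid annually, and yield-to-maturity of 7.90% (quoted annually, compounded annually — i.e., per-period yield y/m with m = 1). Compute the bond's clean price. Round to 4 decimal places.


Coupon per period c = face * coupon_rate / m = 4.200000
Periods per year m = 1; per-period yield y/m = 0.079000
Number of cashflows N = 7
Cashflows (t years, CF_t, discount factor 1/(1+y/m)^(m*t), PV):
  t = 1.0000: CF_t = 4.200000, DF = 0.926784, PV = 3.892493
  t = 2.0000: CF_t = 4.200000, DF = 0.858929, PV = 3.607501
  t = 3.0000: CF_t = 4.200000, DF = 0.796041, PV = 3.343374
  t = 4.0000: CF_t = 4.200000, DF = 0.737758, PV = 3.098586
  t = 5.0000: CF_t = 4.200000, DF = 0.683743, PV = 2.871720
  t = 6.0000: CF_t = 4.200000, DF = 0.633682, PV = 2.661464
  t = 7.0000: CF_t = 104.200000, DF = 0.587286, PV = 61.195235
Price P = sum_t PV_t = 80.670372

Answer: Price = 80.6704


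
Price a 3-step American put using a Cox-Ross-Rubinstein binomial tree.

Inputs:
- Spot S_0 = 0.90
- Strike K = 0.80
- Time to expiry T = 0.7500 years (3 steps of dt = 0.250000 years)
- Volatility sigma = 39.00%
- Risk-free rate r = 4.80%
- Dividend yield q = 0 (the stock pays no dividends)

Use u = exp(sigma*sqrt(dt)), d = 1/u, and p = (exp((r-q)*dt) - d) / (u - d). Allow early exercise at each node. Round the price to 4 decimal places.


Answer: Price = V(0,0) = 0.0647

Derivation:
dt = T/N = 0.250000
u = exp(sigma*sqrt(dt)) = 1.215311; d = 1/u = 0.822835
p = (exp((r-q)*dt) - d) / (u - d) = 0.482163
Discount per step: exp(-r*dt) = 0.988072
Stock lattice S(k, i) with i counting down-moves:
  k=0: S(0,0) = 0.9000
  k=1: S(1,0) = 1.0938; S(1,1) = 0.7406
  k=2: S(2,0) = 1.3293; S(2,1) = 0.9000; S(2,2) = 0.6094
  k=3: S(3,0) = 1.6155; S(3,1) = 1.0938; S(3,2) = 0.7406; S(3,3) = 0.5014
Terminal payoffs V(N, i) = max(K - S_T, 0):
  V(3,0) = 0.000000; V(3,1) = 0.000000; V(3,2) = 0.059449; V(3,3) = 0.298605
Backward induction: V(k, i) = exp(-r*dt) * [p * V(k+1, i) + (1-p) * V(k+1, i+1)]; then take max(V_cont, immediate exercise) for American.
  V(2,0) = exp(-r*dt) * [p*0.000000 + (1-p)*0.000000] = 0.000000; exercise = 0.000000; V(2,0) = max -> 0.000000
  V(2,1) = exp(-r*dt) * [p*0.000000 + (1-p)*0.059449] = 0.030418; exercise = 0.000000; V(2,1) = max -> 0.030418
  V(2,2) = exp(-r*dt) * [p*0.059449 + (1-p)*0.298605] = 0.181106; exercise = 0.190649; V(2,2) = max -> 0.190649
  V(1,0) = exp(-r*dt) * [p*0.000000 + (1-p)*0.030418] = 0.015563; exercise = 0.000000; V(1,0) = max -> 0.015563
  V(1,1) = exp(-r*dt) * [p*0.030418 + (1-p)*0.190649] = 0.112039; exercise = 0.059449; V(1,1) = max -> 0.112039
  V(0,0) = exp(-r*dt) * [p*0.015563 + (1-p)*0.112039] = 0.064740; exercise = 0.000000; V(0,0) = max -> 0.064740


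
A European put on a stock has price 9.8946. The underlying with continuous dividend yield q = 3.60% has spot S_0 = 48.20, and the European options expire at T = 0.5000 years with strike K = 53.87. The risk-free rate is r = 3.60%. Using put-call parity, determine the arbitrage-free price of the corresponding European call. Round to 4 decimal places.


Put-call parity: C - P = S_0 * exp(-qT) - K * exp(-rT).
S_0 * exp(-qT) = 48.2000 * 0.98216103 = 47.34016176
K * exp(-rT) = 53.8700 * 0.98216103 = 52.90901481
C = P + S*exp(-qT) - K*exp(-rT)
C = 9.8946 + 47.34016176 - 52.90901481 = 4.3257

Answer: Call price = 4.3257


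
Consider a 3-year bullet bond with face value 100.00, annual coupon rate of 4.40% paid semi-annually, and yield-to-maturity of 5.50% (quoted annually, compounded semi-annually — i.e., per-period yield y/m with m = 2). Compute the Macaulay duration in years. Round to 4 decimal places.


Answer: Macaulay duration = 2.8402 years

Derivation:
Coupon per period c = face * coupon_rate / m = 2.200000
Periods per year m = 2; per-period yield y/m = 0.027500
Number of cashflows N = 6
Cashflows (t years, CF_t, discount factor 1/(1+y/m)^(m*t), PV):
  t = 0.5000: CF_t = 2.200000, DF = 0.973236, PV = 2.141119
  t = 1.0000: CF_t = 2.200000, DF = 0.947188, PV = 2.083814
  t = 1.5000: CF_t = 2.200000, DF = 0.921838, PV = 2.028043
  t = 2.0000: CF_t = 2.200000, DF = 0.897166, PV = 1.973765
  t = 2.5000: CF_t = 2.200000, DF = 0.873154, PV = 1.920939
  t = 3.0000: CF_t = 102.200000, DF = 0.849785, PV = 86.848018
Price P = sum_t PV_t = 96.995698
Macaulay numerator sum_t t * PV_t:
  t * PV_t at t = 0.5000: 1.070560
  t * PV_t at t = 1.0000: 2.083814
  t * PV_t at t = 1.5000: 3.042065
  t * PV_t at t = 2.0000: 3.947529
  t * PV_t at t = 2.5000: 4.802347
  t * PV_t at t = 3.0000: 260.544055
Macaulay duration D = (sum_t t * PV_t) / P = 275.490369 / 96.995698 = 2.840233


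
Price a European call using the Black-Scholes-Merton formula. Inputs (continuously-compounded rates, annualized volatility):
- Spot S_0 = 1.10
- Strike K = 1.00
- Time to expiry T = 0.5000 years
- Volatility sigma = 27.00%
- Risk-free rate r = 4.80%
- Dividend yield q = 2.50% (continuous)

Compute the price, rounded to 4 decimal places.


Answer: Price = 0.1454

Derivation:
d1 = (ln(S/K) + (r - q + 0.5*sigma^2) * T) / (sigma * sqrt(T)) = 0.65491277
d2 = d1 - sigma * sqrt(T) = 0.46399394
exp(-rT) = 0.97628571; exp(-qT) = 0.98757780
C = S_0 * exp(-qT) * N(d1) - K * exp(-rT) * N(d2)
N(d1) = 0.74373804; N(d2) = 0.67867395
C = 1.1000 * 0.98757780 * 0.74373804 - 1.0000 * 0.97628571 * 0.67867395 = 0.1454


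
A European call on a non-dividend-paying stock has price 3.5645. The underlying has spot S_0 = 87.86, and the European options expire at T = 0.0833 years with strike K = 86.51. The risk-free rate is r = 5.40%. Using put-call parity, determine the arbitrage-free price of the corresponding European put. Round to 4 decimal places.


Put-call parity: C - P = S_0 * exp(-qT) - K * exp(-rT).
S_0 * exp(-qT) = 87.8600 * 1.00000000 = 87.86000000
K * exp(-rT) = 86.5100 * 0.99551190 = 86.12173462
P = C - S*exp(-qT) + K*exp(-rT)
P = 3.5645 - 87.86000000 + 86.12173462 = 1.8262

Answer: Put price = 1.8262


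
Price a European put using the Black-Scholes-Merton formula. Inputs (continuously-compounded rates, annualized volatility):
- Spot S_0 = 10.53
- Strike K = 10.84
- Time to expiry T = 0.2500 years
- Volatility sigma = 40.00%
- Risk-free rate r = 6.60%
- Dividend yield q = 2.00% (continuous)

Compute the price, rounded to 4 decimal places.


Answer: Price = 0.9377

Derivation:
d1 = (ln(S/K) + (r - q + 0.5*sigma^2) * T) / (sigma * sqrt(T)) = 0.01242665
d2 = d1 - sigma * sqrt(T) = -0.18757335
exp(-rT) = 0.98363538; exp(-qT) = 0.99501248
P = K * exp(-rT) * N(-d2) - S_0 * exp(-qT) * N(-d1)
N(-d1) = 0.49504261; N(-d2) = 0.57439444
P = 10.8400 * 0.98363538 * 0.57439444 - 10.5300 * 0.99501248 * 0.49504261 = 0.9377


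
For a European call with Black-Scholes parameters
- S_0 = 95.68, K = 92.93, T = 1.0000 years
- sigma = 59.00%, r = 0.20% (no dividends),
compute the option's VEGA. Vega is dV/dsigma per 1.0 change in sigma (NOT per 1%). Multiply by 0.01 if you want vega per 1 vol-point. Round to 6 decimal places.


d1 = 0.3478182519; d2 = -0.2421817481
phi(d1) = 0.3755261006; exp(-qT) = 1.0000000000; exp(-rT) = 0.9980019987
Vega = S * exp(-qT) * phi(d1) * sqrt(T) = 95.6800 * 1.0000000000 * 0.3755261006 * 1.0000000000 = 35.930337

Answer: Vega = 35.930337


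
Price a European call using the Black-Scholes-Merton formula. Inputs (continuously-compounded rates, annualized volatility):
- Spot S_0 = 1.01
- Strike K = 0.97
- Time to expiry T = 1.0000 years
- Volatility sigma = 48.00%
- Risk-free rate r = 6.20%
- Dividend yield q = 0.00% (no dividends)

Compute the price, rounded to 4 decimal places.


Answer: Price = 0.2354

Derivation:
d1 = (ln(S/K) + (r - q + 0.5*sigma^2) * T) / (sigma * sqrt(T)) = 0.45335320
d2 = d1 - sigma * sqrt(T) = -0.02664680
exp(-rT) = 0.93988289; exp(-qT) = 1.00000000
C = S_0 * exp(-qT) * N(d1) - K * exp(-rT) * N(d2)
N(d1) = 0.67485279; N(d2) = 0.48937072
C = 1.0100 * 1.00000000 * 0.67485279 - 0.9700 * 0.93988289 * 0.48937072 = 0.2354


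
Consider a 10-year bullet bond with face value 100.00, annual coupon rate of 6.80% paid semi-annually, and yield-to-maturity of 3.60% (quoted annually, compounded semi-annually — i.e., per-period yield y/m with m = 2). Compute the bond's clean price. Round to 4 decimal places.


Answer: Price = 126.6743

Derivation:
Coupon per period c = face * coupon_rate / m = 3.400000
Periods per year m = 2; per-period yield y/m = 0.018000
Number of cashflows N = 20
Cashflows (t years, CF_t, discount factor 1/(1+y/m)^(m*t), PV):
  t = 0.5000: CF_t = 3.400000, DF = 0.982318, PV = 3.339882
  t = 1.0000: CF_t = 3.400000, DF = 0.964949, PV = 3.280827
  t = 1.5000: CF_t = 3.400000, DF = 0.947887, PV = 3.222817
  t = 2.0000: CF_t = 3.400000, DF = 0.931127, PV = 3.165832
  t = 2.5000: CF_t = 3.400000, DF = 0.914663, PV = 3.109854
  t = 3.0000: CF_t = 3.400000, DF = 0.898490, PV = 3.054867
  t = 3.5000: CF_t = 3.400000, DF = 0.882603, PV = 3.000851
  t = 4.0000: CF_t = 3.400000, DF = 0.866997, PV = 2.947791
  t = 4.5000: CF_t = 3.400000, DF = 0.851667, PV = 2.895669
  t = 5.0000: CF_t = 3.400000, DF = 0.836608, PV = 2.844469
  t = 5.5000: CF_t = 3.400000, DF = 0.821816, PV = 2.794173
  t = 6.0000: CF_t = 3.400000, DF = 0.807285, PV = 2.744768
  t = 6.5000: CF_t = 3.400000, DF = 0.793010, PV = 2.696235
  t = 7.0000: CF_t = 3.400000, DF = 0.778989, PV = 2.648561
  t = 7.5000: CF_t = 3.400000, DF = 0.765215, PV = 2.601730
  t = 8.0000: CF_t = 3.400000, DF = 0.751684, PV = 2.555727
  t = 8.5000: CF_t = 3.400000, DF = 0.738393, PV = 2.510537
  t = 9.0000: CF_t = 3.400000, DF = 0.725337, PV = 2.466147
  t = 9.5000: CF_t = 3.400000, DF = 0.712512, PV = 2.422541
  t = 10.0000: CF_t = 103.400000, DF = 0.699914, PV = 72.371068
Price P = sum_t PV_t = 126.674346


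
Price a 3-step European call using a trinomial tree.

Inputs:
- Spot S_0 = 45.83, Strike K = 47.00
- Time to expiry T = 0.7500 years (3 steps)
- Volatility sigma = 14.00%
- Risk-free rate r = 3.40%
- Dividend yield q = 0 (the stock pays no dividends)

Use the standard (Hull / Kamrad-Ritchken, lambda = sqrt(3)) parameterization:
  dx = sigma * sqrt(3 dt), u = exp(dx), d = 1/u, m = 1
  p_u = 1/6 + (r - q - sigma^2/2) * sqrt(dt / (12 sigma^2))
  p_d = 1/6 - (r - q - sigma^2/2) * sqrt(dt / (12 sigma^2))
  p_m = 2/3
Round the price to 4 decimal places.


dt = T/N = 0.250000; dx = sigma*sqrt(3*dt) = 0.121244
u = exp(dx) = 1.128900; d = 1/u = 0.885818
p_u = 0.191616, p_m = 0.666667, p_d = 0.141717
Discount per step: exp(-r*dt) = 0.991536
Stock lattice S(k, j) with j the centered position index:
  k=0: S(0,+0) = 45.8300
  k=1: S(1,-1) = 40.5970; S(1,+0) = 45.8300; S(1,+1) = 51.7375
  k=2: S(2,-2) = 35.9616; S(2,-1) = 40.5970; S(2,+0) = 45.8300; S(2,+1) = 51.7375; S(2,+2) = 58.4064
  k=3: S(3,-3) = 31.8554; S(3,-2) = 35.9616; S(3,-1) = 40.5970; S(3,+0) = 45.8300; S(3,+1) = 51.7375; S(3,+2) = 58.4064; S(3,+3) = 65.9350
Terminal payoffs V(N, j) = max(S_T - K, 0):
  V(3,-3) = 0.000000; V(3,-2) = 0.000000; V(3,-1) = 0.000000; V(3,+0) = 0.000000; V(3,+1) = 4.737479; V(3,+2) = 11.406431; V(3,+3) = 18.935011
Backward induction: V(k, j) = exp(-r*dt) * [p_u * V(k+1, j+1) + p_m * V(k+1, j) + p_d * V(k+1, j-1)]
  V(2,-2) = exp(-r*dt) * [p_u*0.000000 + p_m*0.000000 + p_d*0.000000] = 0.000000
  V(2,-1) = exp(-r*dt) * [p_u*0.000000 + p_m*0.000000 + p_d*0.000000] = 0.000000
  V(2,+0) = exp(-r*dt) * [p_u*4.737479 + p_m*0.000000 + p_d*0.000000] = 0.900096
  V(2,+1) = exp(-r*dt) * [p_u*11.406431 + p_m*4.737479 + p_d*0.000000] = 5.298748
  V(2,+2) = exp(-r*dt) * [p_u*18.935011 + p_m*11.406431 + p_d*4.737479] = 11.803173
  V(1,-1) = exp(-r*dt) * [p_u*0.900096 + p_m*0.000000 + p_d*0.000000] = 0.171013
  V(1,+0) = exp(-r*dt) * [p_u*5.298748 + p_m*0.900096 + p_d*0.000000] = 1.601718
  V(1,+1) = exp(-r*dt) * [p_u*11.803173 + p_m*5.298748 + p_d*0.900096] = 5.871618
  V(0,+0) = exp(-r*dt) * [p_u*5.871618 + p_m*1.601718 + p_d*0.171013] = 2.198380

Answer: Price = V(0,0) = 2.1984


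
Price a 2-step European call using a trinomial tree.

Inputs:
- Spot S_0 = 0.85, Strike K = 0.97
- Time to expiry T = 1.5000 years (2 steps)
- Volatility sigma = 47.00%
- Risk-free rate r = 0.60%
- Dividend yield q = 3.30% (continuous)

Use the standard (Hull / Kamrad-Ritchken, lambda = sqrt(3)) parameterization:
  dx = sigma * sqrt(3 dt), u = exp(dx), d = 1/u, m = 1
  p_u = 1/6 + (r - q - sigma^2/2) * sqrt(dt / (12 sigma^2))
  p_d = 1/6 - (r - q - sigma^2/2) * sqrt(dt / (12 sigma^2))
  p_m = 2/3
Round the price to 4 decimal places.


Answer: Price = V(0,0) = 0.1145

Derivation:
dt = T/N = 0.750000; dx = sigma*sqrt(3*dt) = 0.705000
u = exp(dx) = 2.023847; d = 1/u = 0.494109
p_u = 0.093555, p_m = 0.666667, p_d = 0.239778
Discount per step: exp(-r*dt) = 0.995510
Stock lattice S(k, j) with j the centered position index:
  k=0: S(0,+0) = 0.8500
  k=1: S(1,-1) = 0.4200; S(1,+0) = 0.8500; S(1,+1) = 1.7203
  k=2: S(2,-2) = 0.2075; S(2,-1) = 0.4200; S(2,+0) = 0.8500; S(2,+1) = 1.7203; S(2,+2) = 3.4816
Terminal payoffs V(N, j) = max(S_T - K, 0):
  V(2,-2) = 0.000000; V(2,-1) = 0.000000; V(2,+0) = 0.000000; V(2,+1) = 0.750270; V(2,+2) = 2.511562
Backward induction: V(k, j) = exp(-r*dt) * [p_u * V(k+1, j+1) + p_m * V(k+1, j) + p_d * V(k+1, j-1)]
  V(1,-1) = exp(-r*dt) * [p_u*0.000000 + p_m*0.000000 + p_d*0.000000] = 0.000000
  V(1,+0) = exp(-r*dt) * [p_u*0.750270 + p_m*0.000000 + p_d*0.000000] = 0.069876
  V(1,+1) = exp(-r*dt) * [p_u*2.511562 + p_m*0.750270 + p_d*0.000000] = 0.731848
  V(0,+0) = exp(-r*dt) * [p_u*0.731848 + p_m*0.069876 + p_d*0.000000] = 0.114536


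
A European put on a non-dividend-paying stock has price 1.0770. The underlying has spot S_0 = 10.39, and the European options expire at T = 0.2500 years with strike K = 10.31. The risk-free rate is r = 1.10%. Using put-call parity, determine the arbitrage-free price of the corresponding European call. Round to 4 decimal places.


Answer: Call price = 1.1853

Derivation:
Put-call parity: C - P = S_0 * exp(-qT) - K * exp(-rT).
S_0 * exp(-qT) = 10.3900 * 1.00000000 = 10.39000000
K * exp(-rT) = 10.3100 * 0.99725378 = 10.28168645
C = P + S*exp(-qT) - K*exp(-rT)
C = 1.0770 + 10.39000000 - 10.28168645 = 1.1853


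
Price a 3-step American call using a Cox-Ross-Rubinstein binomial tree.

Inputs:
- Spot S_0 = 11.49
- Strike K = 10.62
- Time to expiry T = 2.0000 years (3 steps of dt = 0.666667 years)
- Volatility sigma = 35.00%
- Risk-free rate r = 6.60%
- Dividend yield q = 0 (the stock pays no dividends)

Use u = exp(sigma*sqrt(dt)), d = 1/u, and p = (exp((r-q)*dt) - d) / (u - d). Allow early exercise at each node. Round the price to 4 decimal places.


dt = T/N = 0.666667
u = exp(sigma*sqrt(dt)) = 1.330791; d = 1/u = 0.751433
p = (exp((r-q)*dt) - d) / (u - d) = 0.506680
Discount per step: exp(-r*dt) = 0.956954
Stock lattice S(k, i) with i counting down-moves:
  k=0: S(0,0) = 11.4900
  k=1: S(1,0) = 15.2908; S(1,1) = 8.6340
  k=2: S(2,0) = 20.3489; S(2,1) = 11.4900; S(2,2) = 6.4878
  k=3: S(3,0) = 27.0801; S(3,1) = 15.2908; S(3,2) = 8.6340; S(3,3) = 4.8752
Terminal payoffs V(N, i) = max(S_T - K, 0):
  V(3,0) = 16.460083; V(3,1) = 4.670793; V(3,2) = 0.000000; V(3,3) = 0.000000
Backward induction: V(k, i) = exp(-r*dt) * [p * V(k+1, i) + (1-p) * V(k+1, i+1)]; then take max(V_cont, immediate exercise) for American.
  V(2,0) = exp(-r*dt) * [p*16.460083 + (1-p)*4.670793] = 10.186005; exercise = 9.728856; V(2,0) = max -> 10.186005
  V(2,1) = exp(-r*dt) * [p*4.670793 + (1-p)*0.000000] = 2.264727; exercise = 0.870000; V(2,1) = max -> 2.264727
  V(2,2) = exp(-r*dt) * [p*0.000000 + (1-p)*0.000000] = 0.000000; exercise = 0.000000; V(2,2) = max -> 0.000000
  V(1,0) = exp(-r*dt) * [p*10.186005 + (1-p)*2.264727] = 6.008028; exercise = 4.670793; V(1,0) = max -> 6.008028
  V(1,1) = exp(-r*dt) * [p*2.264727 + (1-p)*0.000000] = 1.098098; exercise = 0.000000; V(1,1) = max -> 1.098098
  V(0,0) = exp(-r*dt) * [p*6.008028 + (1-p)*1.098098] = 3.431506; exercise = 0.870000; V(0,0) = max -> 3.431506

Answer: Price = V(0,0) = 3.4315


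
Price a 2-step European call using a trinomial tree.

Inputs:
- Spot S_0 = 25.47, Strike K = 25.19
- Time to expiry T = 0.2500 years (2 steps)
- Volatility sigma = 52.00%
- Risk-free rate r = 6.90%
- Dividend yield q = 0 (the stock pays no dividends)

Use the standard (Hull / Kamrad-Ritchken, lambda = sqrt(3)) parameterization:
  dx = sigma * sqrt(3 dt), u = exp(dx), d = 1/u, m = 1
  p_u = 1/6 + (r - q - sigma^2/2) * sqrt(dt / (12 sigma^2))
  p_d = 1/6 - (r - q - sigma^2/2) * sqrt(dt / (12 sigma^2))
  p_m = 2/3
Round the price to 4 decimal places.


Answer: Price = V(0,0) = 2.6503

Derivation:
dt = T/N = 0.125000; dx = sigma*sqrt(3*dt) = 0.318434
u = exp(dx) = 1.374972; d = 1/u = 0.727287
p_u = 0.153673, p_m = 0.666667, p_d = 0.179660
Discount per step: exp(-r*dt) = 0.991412
Stock lattice S(k, j) with j the centered position index:
  k=0: S(0,+0) = 25.4700
  k=1: S(1,-1) = 18.5240; S(1,+0) = 25.4700; S(1,+1) = 35.0205
  k=2: S(2,-2) = 13.4723; S(2,-1) = 18.5240; S(2,+0) = 25.4700; S(2,+1) = 35.0205; S(2,+2) = 48.1523
Terminal payoffs V(N, j) = max(S_T - K, 0):
  V(2,-2) = 0.000000; V(2,-1) = 0.000000; V(2,+0) = 0.280000; V(2,+1) = 9.830547; V(2,+2) = 22.962286
Backward induction: V(k, j) = exp(-r*dt) * [p_u * V(k+1, j+1) + p_m * V(k+1, j) + p_d * V(k+1, j-1)]
  V(1,-1) = exp(-r*dt) * [p_u*0.280000 + p_m*0.000000 + p_d*0.000000] = 0.042659
  V(1,+0) = exp(-r*dt) * [p_u*9.830547 + p_m*0.280000 + p_d*0.000000] = 1.682783
  V(1,+1) = exp(-r*dt) * [p_u*22.962286 + p_m*9.830547 + p_d*0.280000] = 10.045676
  V(0,+0) = exp(-r*dt) * [p_u*10.045676 + p_m*1.682783 + p_d*0.042659] = 2.650315


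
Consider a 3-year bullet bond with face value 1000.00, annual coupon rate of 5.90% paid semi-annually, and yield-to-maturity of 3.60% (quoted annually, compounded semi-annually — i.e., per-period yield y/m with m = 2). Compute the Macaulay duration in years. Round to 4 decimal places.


Answer: Macaulay duration = 2.8006 years

Derivation:
Coupon per period c = face * coupon_rate / m = 29.500000
Periods per year m = 2; per-period yield y/m = 0.018000
Number of cashflows N = 6
Cashflows (t years, CF_t, discount factor 1/(1+y/m)^(m*t), PV):
  t = 0.5000: CF_t = 29.500000, DF = 0.982318, PV = 28.978389
  t = 1.0000: CF_t = 29.500000, DF = 0.964949, PV = 28.466001
  t = 1.5000: CF_t = 29.500000, DF = 0.947887, PV = 27.962673
  t = 2.0000: CF_t = 29.500000, DF = 0.931127, PV = 27.468244
  t = 2.5000: CF_t = 29.500000, DF = 0.914663, PV = 26.982558
  t = 3.0000: CF_t = 1029.500000, DF = 0.898490, PV = 924.995634
Price P = sum_t PV_t = 1064.853500
Macaulay numerator sum_t t * PV_t:
  t * PV_t at t = 0.5000: 14.489194
  t * PV_t at t = 1.0000: 28.466001
  t * PV_t at t = 1.5000: 41.944009
  t * PV_t at t = 2.0000: 54.936489
  t * PV_t at t = 2.5000: 67.456396
  t * PV_t at t = 3.0000: 2774.986903
Macaulay duration D = (sum_t t * PV_t) / P = 2982.278992 / 1064.853500 = 2.800647


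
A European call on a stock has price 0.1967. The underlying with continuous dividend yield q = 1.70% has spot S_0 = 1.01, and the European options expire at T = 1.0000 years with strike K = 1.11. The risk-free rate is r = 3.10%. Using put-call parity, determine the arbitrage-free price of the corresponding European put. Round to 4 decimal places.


Answer: Put price = 0.2798

Derivation:
Put-call parity: C - P = S_0 * exp(-qT) - K * exp(-rT).
S_0 * exp(-qT) = 1.0100 * 0.98314368 = 0.99297512
K * exp(-rT) = 1.1100 * 0.96947557 = 1.07611789
P = C - S*exp(-qT) + K*exp(-rT)
P = 0.1967 - 0.99297512 + 1.07611789 = 0.2798


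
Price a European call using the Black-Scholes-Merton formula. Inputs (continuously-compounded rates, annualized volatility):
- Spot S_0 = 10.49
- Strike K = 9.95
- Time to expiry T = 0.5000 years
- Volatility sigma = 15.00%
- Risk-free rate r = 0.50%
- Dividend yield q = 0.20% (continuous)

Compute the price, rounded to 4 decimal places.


Answer: Price = 0.7641

Derivation:
d1 = (ln(S/K) + (r - q + 0.5*sigma^2) * T) / (sigma * sqrt(T)) = 0.56544851
d2 = d1 - sigma * sqrt(T) = 0.45938249
exp(-rT) = 0.99750312; exp(-qT) = 0.99900050
C = S_0 * exp(-qT) * N(d1) - K * exp(-rT) * N(d2)
N(d1) = 0.71411563; N(d2) = 0.67702024
C = 10.4900 * 0.99900050 * 0.71411563 - 9.9500 * 0.99750312 * 0.67702024 = 0.7641


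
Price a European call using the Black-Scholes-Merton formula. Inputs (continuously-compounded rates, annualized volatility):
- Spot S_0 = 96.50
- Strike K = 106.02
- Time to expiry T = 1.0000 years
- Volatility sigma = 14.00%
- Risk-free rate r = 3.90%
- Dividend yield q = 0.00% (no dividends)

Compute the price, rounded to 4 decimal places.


Answer: Price = 3.2278

Derivation:
d1 = (ln(S/K) + (r - q + 0.5*sigma^2) * T) / (sigma * sqrt(T)) = -0.32346248
d2 = d1 - sigma * sqrt(T) = -0.46346248
exp(-rT) = 0.96175071; exp(-qT) = 1.00000000
C = S_0 * exp(-qT) * N(d1) - K * exp(-rT) * N(d2)
N(d1) = 0.37317251; N(d2) = 0.32151645
C = 96.5000 * 1.00000000 * 0.37317251 - 106.0200 * 0.96175071 * 0.32151645 = 3.2278


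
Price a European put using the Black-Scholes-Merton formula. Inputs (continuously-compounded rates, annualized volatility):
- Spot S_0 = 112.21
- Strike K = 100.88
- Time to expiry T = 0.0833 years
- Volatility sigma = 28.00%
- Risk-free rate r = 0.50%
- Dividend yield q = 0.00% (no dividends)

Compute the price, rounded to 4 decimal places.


Answer: Price = 0.3730

Derivation:
d1 = (ln(S/K) + (r - q + 0.5*sigma^2) * T) / (sigma * sqrt(T)) = 1.36268250
d2 = d1 - sigma * sqrt(T) = 1.28186963
exp(-rT) = 0.99958359; exp(-qT) = 1.00000000
P = K * exp(-rT) * N(-d2) - S_0 * exp(-qT) * N(-d1)
N(-d1) = 0.08649130; N(-d2) = 0.09994419
P = 100.8800 * 0.99958359 * 0.09994419 - 112.2100 * 1.00000000 * 0.08649130 = 0.3730


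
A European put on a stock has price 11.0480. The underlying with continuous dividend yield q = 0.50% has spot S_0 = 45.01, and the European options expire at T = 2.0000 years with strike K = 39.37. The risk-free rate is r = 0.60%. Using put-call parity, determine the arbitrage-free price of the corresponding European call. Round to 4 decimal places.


Put-call parity: C - P = S_0 * exp(-qT) - K * exp(-rT).
S_0 * exp(-qT) = 45.0100 * 0.99004983 = 44.56214302
K * exp(-rT) = 39.3700 * 0.98807171 = 38.90038334
C = P + S*exp(-qT) - K*exp(-rT)
C = 11.0480 + 44.56214302 - 38.90038334 = 16.7098

Answer: Call price = 16.7098


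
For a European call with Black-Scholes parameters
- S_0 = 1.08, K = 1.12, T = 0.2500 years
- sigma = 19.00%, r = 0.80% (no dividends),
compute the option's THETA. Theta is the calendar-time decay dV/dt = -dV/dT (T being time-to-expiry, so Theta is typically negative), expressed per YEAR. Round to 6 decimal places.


d1 = -0.3142646755; d2 = -0.4092646755
phi(d1) = 0.3797205558; exp(-qT) = 1.0000000000; exp(-rT) = 0.9980019987
Theta = -S*exp(-qT)*phi(d1)*sigma/(2*sqrt(T)) - r*K*exp(-rT)*N(d2) + q*S*exp(-qT)*N(d1)
N(d1) = 0.3766600125; N(d2) = 0.3411727180; sqrt(T) = 0.5000000000
Term 1 = -1.0800 * 1.0000000000 * 0.3797205558 * 0.1900 / (2 * 0.5000000000) = -0.0779186581
Term 2 = -0.0080 * 1.1200 * 0.9980019987 * 0.3411727180 = -0.0030507998
Term 3 = 0 (no dividend yield, q = 0)
Theta = -0.0779186581 + (-0.0030507998) + (0.0000000000) = -0.080969

Answer: Theta = -0.080969


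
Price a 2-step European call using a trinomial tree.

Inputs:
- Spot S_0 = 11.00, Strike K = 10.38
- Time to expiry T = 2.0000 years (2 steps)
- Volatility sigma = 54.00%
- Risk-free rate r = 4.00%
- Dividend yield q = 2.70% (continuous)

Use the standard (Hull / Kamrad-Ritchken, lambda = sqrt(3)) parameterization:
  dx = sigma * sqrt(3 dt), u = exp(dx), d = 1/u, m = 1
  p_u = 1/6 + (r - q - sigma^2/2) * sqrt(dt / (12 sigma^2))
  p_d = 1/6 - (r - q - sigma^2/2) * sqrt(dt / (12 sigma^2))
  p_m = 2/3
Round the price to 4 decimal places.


dt = T/N = 1.000000; dx = sigma*sqrt(3*dt) = 0.935307
u = exp(dx) = 2.547997; d = 1/u = 0.392465
p_u = 0.095674, p_m = 0.666667, p_d = 0.237659
Discount per step: exp(-r*dt) = 0.960789
Stock lattice S(k, j) with j the centered position index:
  k=0: S(0,+0) = 11.0000
  k=1: S(1,-1) = 4.3171; S(1,+0) = 11.0000; S(1,+1) = 28.0280
  k=2: S(2,-2) = 1.6943; S(2,-1) = 4.3171; S(2,+0) = 11.0000; S(2,+1) = 28.0280; S(2,+2) = 71.4152
Terminal payoffs V(N, j) = max(S_T - K, 0):
  V(2,-2) = 0.000000; V(2,-1) = 0.000000; V(2,+0) = 0.620000; V(2,+1) = 17.647964; V(2,+2) = 61.035158
Backward induction: V(k, j) = exp(-r*dt) * [p_u * V(k+1, j+1) + p_m * V(k+1, j) + p_d * V(k+1, j-1)]
  V(1,-1) = exp(-r*dt) * [p_u*0.620000 + p_m*0.000000 + p_d*0.000000] = 0.056992
  V(1,+0) = exp(-r*dt) * [p_u*17.647964 + p_m*0.620000 + p_d*0.000000] = 2.019372
  V(1,+1) = exp(-r*dt) * [p_u*61.035158 + p_m*17.647964 + p_d*0.620000] = 17.056062
  V(0,+0) = exp(-r*dt) * [p_u*17.056062 + p_m*2.019372 + p_d*0.056992] = 2.874311

Answer: Price = V(0,0) = 2.8743


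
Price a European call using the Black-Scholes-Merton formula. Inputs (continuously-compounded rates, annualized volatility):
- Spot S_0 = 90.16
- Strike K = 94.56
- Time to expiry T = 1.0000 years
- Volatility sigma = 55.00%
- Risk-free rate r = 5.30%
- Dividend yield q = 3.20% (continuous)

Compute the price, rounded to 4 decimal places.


Answer: Price = 18.0193

Derivation:
d1 = (ln(S/K) + (r - q + 0.5*sigma^2) * T) / (sigma * sqrt(T)) = 0.22654785
d2 = d1 - sigma * sqrt(T) = -0.32345215
exp(-rT) = 0.94838001; exp(-qT) = 0.96850658
C = S_0 * exp(-qT) * N(d1) - K * exp(-rT) * N(d2)
N(d1) = 0.58961233; N(d2) = 0.37317642
C = 90.1600 * 0.96850658 * 0.58961233 - 94.5600 * 0.94838001 * 0.37317642 = 18.0193


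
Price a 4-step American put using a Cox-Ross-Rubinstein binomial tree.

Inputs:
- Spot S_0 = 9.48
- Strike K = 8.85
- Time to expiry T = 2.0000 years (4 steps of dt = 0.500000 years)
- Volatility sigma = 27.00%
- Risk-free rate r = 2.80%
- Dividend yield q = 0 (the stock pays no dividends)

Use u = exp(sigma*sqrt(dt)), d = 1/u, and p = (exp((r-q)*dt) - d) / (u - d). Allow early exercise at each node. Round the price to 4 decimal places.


dt = T/N = 0.500000
u = exp(sigma*sqrt(dt)) = 1.210361; d = 1/u = 0.826200
p = (exp((r-q)*dt) - d) / (u - d) = 0.489114
Discount per step: exp(-r*dt) = 0.986098
Stock lattice S(k, i) with i counting down-moves:
  k=0: S(0,0) = 9.4800
  k=1: S(1,0) = 11.4742; S(1,1) = 7.8324
  k=2: S(2,0) = 13.8880; S(2,1) = 9.4800; S(2,2) = 6.4711
  k=3: S(3,0) = 16.8094; S(3,1) = 11.4742; S(3,2) = 7.8324; S(3,3) = 5.3464
  k=4: S(4,0) = 20.3455; S(4,1) = 13.8880; S(4,2) = 9.4800; S(4,3) = 6.4711; S(4,4) = 4.4172
Terminal payoffs V(N, i) = max(K - S_T, 0):
  V(4,0) = 0.000000; V(4,1) = 0.000000; V(4,2) = 0.000000; V(4,3) = 2.378896; V(4,4) = 4.432787
Backward induction: V(k, i) = exp(-r*dt) * [p * V(k+1, i) + (1-p) * V(k+1, i+1)]; then take max(V_cont, immediate exercise) for American.
  V(3,0) = exp(-r*dt) * [p*0.000000 + (1-p)*0.000000] = 0.000000; exercise = 0.000000; V(3,0) = max -> 0.000000
  V(3,1) = exp(-r*dt) * [p*0.000000 + (1-p)*0.000000] = 0.000000; exercise = 0.000000; V(3,1) = max -> 0.000000
  V(3,2) = exp(-r*dt) * [p*0.000000 + (1-p)*2.378896] = 1.198449; exercise = 1.017627; V(3,2) = max -> 1.198449
  V(3,3) = exp(-r*dt) * [p*2.378896 + (1-p)*4.432787] = 3.380540; exercise = 3.503577; V(3,3) = max -> 3.503577
  V(2,0) = exp(-r*dt) * [p*0.000000 + (1-p)*0.000000] = 0.000000; exercise = 0.000000; V(2,0) = max -> 0.000000
  V(2,1) = exp(-r*dt) * [p*0.000000 + (1-p)*1.198449] = 0.603758; exercise = 0.000000; V(2,1) = max -> 0.603758
  V(2,2) = exp(-r*dt) * [p*1.198449 + (1-p)*3.503577] = 2.343072; exercise = 2.378896; V(2,2) = max -> 2.378896
  V(1,0) = exp(-r*dt) * [p*0.000000 + (1-p)*0.603758] = 0.304163; exercise = 0.000000; V(1,0) = max -> 0.304163
  V(1,1) = exp(-r*dt) * [p*0.603758 + (1-p)*2.378896] = 1.489650; exercise = 1.017627; V(1,1) = max -> 1.489650
  V(0,0) = exp(-r*dt) * [p*0.304163 + (1-p)*1.489650] = 0.897163; exercise = 0.000000; V(0,0) = max -> 0.897163

Answer: Price = V(0,0) = 0.8972


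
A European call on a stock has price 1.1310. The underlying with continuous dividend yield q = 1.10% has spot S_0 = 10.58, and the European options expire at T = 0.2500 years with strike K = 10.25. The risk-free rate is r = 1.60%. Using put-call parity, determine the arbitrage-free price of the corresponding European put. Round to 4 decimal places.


Answer: Put price = 0.7891

Derivation:
Put-call parity: C - P = S_0 * exp(-qT) - K * exp(-rT).
S_0 * exp(-qT) = 10.5800 * 0.99725378 = 10.55094497
K * exp(-rT) = 10.2500 * 0.99600799 = 10.20908189
P = C - S*exp(-qT) + K*exp(-rT)
P = 1.1310 - 10.55094497 + 10.20908189 = 0.7891


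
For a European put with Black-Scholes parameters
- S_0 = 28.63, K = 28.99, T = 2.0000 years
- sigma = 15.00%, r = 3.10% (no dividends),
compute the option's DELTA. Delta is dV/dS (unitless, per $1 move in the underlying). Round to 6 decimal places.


d1 = 0.3394309417; d2 = 0.1272989073
phi(d1) = 0.3766099603; exp(-qT) = 1.0000000000; exp(-rT) = 0.9398828868
N(-d1) = 0.3671425563
Delta = -exp(-qT) * N(-d1) = -1.0000000000 * 0.3671425563 = -0.367143

Answer: Delta = -0.367143


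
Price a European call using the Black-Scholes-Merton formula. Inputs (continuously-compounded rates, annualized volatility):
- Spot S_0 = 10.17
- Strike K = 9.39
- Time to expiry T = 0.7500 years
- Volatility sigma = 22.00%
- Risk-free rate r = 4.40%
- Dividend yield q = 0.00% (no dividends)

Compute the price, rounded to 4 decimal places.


d1 = (ln(S/K) + (r - q + 0.5*sigma^2) * T) / (sigma * sqrt(T)) = 0.68729307
d2 = d1 - sigma * sqrt(T) = 0.49676748
exp(-rT) = 0.96753856; exp(-qT) = 1.00000000
C = S_0 * exp(-qT) * N(d1) - K * exp(-rT) * N(d2)
N(d1) = 0.75405097; N(d2) = 0.69032349
C = 10.1700 * 1.00000000 * 0.75405097 - 9.3900 * 0.96753856 * 0.69032349 = 1.3970

Answer: Price = 1.3970


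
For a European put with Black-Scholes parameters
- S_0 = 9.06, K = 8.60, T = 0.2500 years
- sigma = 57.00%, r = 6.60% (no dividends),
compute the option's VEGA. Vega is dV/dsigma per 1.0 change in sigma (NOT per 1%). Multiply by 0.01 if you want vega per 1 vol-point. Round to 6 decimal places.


Answer: Vega = 1.679258

Derivation:
d1 = 0.3832260238; d2 = 0.0982260238
phi(d1) = 0.3706972357; exp(-qT) = 1.0000000000; exp(-rT) = 0.9836353794
Vega = S * exp(-qT) * phi(d1) * sqrt(T) = 9.0600 * 1.0000000000 * 0.3706972357 * 0.5000000000 = 1.679258


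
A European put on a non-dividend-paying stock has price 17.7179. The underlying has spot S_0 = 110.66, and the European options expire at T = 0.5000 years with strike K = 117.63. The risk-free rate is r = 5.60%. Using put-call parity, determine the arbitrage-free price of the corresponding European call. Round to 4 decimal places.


Put-call parity: C - P = S_0 * exp(-qT) - K * exp(-rT).
S_0 * exp(-qT) = 110.6600 * 1.00000000 = 110.66000000
K * exp(-rT) = 117.6300 * 0.97238837 = 114.38204359
C = P + S*exp(-qT) - K*exp(-rT)
C = 17.7179 + 110.66000000 - 114.38204359 = 13.9959

Answer: Call price = 13.9959


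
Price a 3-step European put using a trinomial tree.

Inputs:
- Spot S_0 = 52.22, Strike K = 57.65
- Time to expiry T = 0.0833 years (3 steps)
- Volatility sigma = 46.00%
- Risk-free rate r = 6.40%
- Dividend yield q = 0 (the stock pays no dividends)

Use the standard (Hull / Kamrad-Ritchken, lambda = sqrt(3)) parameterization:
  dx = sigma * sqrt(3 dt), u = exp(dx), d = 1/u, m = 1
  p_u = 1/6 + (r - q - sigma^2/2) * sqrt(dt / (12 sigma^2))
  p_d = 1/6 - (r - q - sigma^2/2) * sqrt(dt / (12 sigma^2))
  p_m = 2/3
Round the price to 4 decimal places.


dt = T/N = 0.027767; dx = sigma*sqrt(3*dt) = 0.132764
u = exp(dx) = 1.141980; d = 1/u = 0.875672
p_u = 0.162296, p_m = 0.666667, p_d = 0.171038
Discount per step: exp(-r*dt) = 0.998225
Stock lattice S(k, j) with j the centered position index:
  k=0: S(0,+0) = 52.2200
  k=1: S(1,-1) = 45.7276; S(1,+0) = 52.2200; S(1,+1) = 59.6342
  k=2: S(2,-2) = 40.0423; S(2,-1) = 45.7276; S(2,+0) = 52.2200; S(2,+1) = 59.6342; S(2,+2) = 68.1011
  k=3: S(3,-3) = 35.0640; S(3,-2) = 40.0423; S(3,-1) = 45.7276; S(3,+0) = 52.2200; S(3,+1) = 59.6342; S(3,+2) = 68.1011; S(3,+3) = 77.7701
Terminal payoffs V(N, j) = max(K - S_T, 0):
  V(3,-3) = 22.586049; V(3,-2) = 17.607653; V(3,-1) = 11.922423; V(3,+0) = 5.430000; V(3,+1) = 0.000000; V(3,+2) = 0.000000; V(3,+3) = 0.000000
Backward induction: V(k, j) = exp(-r*dt) * [p_u * V(k+1, j+1) + p_m * V(k+1, j) + p_d * V(k+1, j-1)]
  V(2,-2) = exp(-r*dt) * [p_u*11.922423 + p_m*17.607653 + p_d*22.586049] = 17.505323
  V(2,-1) = exp(-r*dt) * [p_u*5.430000 + p_m*11.922423 + p_d*17.607653] = 11.820096
  V(2,+0) = exp(-r*dt) * [p_u*0.000000 + p_m*5.430000 + p_d*11.922423] = 5.649137
  V(2,+1) = exp(-r*dt) * [p_u*0.000000 + p_m*0.000000 + p_d*5.430000] = 0.927086
  V(2,+2) = exp(-r*dt) * [p_u*0.000000 + p_m*0.000000 + p_d*0.000000] = 0.000000
  V(1,-1) = exp(-r*dt) * [p_u*5.649137 + p_m*11.820096 + p_d*17.505323] = 11.770031
  V(1,+0) = exp(-r*dt) * [p_u*0.927086 + p_m*5.649137 + p_d*11.820096] = 5.927693
  V(1,+1) = exp(-r*dt) * [p_u*0.000000 + p_m*0.927086 + p_d*5.649137] = 1.581460
  V(0,+0) = exp(-r*dt) * [p_u*1.581460 + p_m*5.927693 + p_d*11.770031] = 6.210532

Answer: Price = V(0,0) = 6.2105
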